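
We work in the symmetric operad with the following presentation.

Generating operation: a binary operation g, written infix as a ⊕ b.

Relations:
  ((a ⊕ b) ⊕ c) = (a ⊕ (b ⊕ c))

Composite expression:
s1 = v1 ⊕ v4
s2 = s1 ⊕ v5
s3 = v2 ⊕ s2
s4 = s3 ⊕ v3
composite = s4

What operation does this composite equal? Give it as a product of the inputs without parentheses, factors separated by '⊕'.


The g-tree's shape is irrelevant; the v-reading-order decides.
(v1 ⊕ v4) unparenthesizes to v1 ⊕ v4
((v1 ⊕ v4) ⊕ v5) unparenthesizes to v1 ⊕ v4 ⊕ v5
(v2 ⊕ ((v1 ⊕ v4) ⊕ v5)) unparenthesizes to v2 ⊕ v1 ⊕ v4 ⊕ v5
((v2 ⊕ ((v1 ⊕ v4) ⊕ v5)) ⊕ v3) unparenthesizes to v2 ⊕ v1 ⊕ v4 ⊕ v5 ⊕ v3

v2 ⊕ v1 ⊕ v4 ⊕ v5 ⊕ v3


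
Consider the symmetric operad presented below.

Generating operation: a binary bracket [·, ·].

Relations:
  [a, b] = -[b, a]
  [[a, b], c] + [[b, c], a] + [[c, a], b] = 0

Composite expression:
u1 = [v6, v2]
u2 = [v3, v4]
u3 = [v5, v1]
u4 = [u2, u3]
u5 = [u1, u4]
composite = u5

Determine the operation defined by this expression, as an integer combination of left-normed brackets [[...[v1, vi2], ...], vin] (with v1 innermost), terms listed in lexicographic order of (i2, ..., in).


[[[[[v1, v5], v3], v4], v2], v6] - [[[[[v1, v5], v3], v4], v6], v2] - [[[[[v1, v5], v4], v3], v2], v6] + [[[[[v1, v5], v4], v3], v6], v2]

Expand each bracket as ab - ba; the v1-initial words give the coefficients.
Composite bracket: [[v6, v2], [[v3, v4], [v5, v1]]]
The bracket unfolds into 32 signed words via [a, b] = ab - ba (2^5 = 32).
Only words starting with v1 matter:
  v1v5v3v4v2v6 (sign +1) contributes +[[[[[v1, v5], v3], v4], v2], v6]
  v1v5v3v4v6v2 (sign -1) contributes -[[[[[v1, v5], v3], v4], v6], v2]
  v1v5v4v3v2v6 (sign -1) contributes -[[[[[v1, v5], v4], v3], v2], v6]
  v1v5v4v3v6v2 (sign +1) contributes +[[[[[v1, v5], v4], v3], v6], v2]


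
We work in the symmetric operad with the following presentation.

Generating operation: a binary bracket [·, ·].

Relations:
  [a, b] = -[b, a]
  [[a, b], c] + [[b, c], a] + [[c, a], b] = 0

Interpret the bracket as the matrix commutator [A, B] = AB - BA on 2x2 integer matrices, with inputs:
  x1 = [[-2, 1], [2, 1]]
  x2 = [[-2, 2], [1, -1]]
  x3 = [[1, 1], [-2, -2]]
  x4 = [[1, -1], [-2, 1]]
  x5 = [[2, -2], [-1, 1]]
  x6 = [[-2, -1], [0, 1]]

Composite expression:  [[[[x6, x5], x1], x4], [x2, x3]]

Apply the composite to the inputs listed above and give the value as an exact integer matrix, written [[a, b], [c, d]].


[[442, 234], [-598, -442]]

[x6, x5] = [[1, 7], [-3, -1]]
[[x6, x5], x1] = [[17, 23], [5, -17]]
[[[x6, x5], x1], x4] = [[-41, -34], [68, 41]]
[x2, x3] = [[-5, -7], [1, 5]]
[[[[x6, x5], x1], x4], [x2, x3]] = [[442, 234], [-598, -442]]


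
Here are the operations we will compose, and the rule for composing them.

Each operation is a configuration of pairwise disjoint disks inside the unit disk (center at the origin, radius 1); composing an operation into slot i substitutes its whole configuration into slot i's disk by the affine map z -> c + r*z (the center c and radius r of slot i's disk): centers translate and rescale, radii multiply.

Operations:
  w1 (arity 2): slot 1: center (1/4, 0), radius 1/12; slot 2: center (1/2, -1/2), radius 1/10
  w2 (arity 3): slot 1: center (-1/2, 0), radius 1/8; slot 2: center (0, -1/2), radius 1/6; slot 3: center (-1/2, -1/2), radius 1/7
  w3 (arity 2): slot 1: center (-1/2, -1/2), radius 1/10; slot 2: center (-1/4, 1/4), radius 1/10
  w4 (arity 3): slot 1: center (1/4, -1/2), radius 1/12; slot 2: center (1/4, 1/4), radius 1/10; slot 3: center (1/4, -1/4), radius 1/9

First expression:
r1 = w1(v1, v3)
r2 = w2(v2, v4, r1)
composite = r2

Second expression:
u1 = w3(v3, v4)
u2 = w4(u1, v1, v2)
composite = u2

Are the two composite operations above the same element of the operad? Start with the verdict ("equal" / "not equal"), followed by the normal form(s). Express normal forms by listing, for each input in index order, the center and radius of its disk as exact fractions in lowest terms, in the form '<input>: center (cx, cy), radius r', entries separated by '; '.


not equal — first v1: center (-13/28, -1/2), radius 1/84; v2: center (-1/2, 0), radius 1/8; v3: center (-3/7, -4/7), radius 1/70; v4: center (0, -1/2), radius 1/6, second v1: center (1/4, 1/4), radius 1/10; v2: center (1/4, -1/4), radius 1/9; v3: center (5/24, -13/24), radius 1/120; v4: center (11/48, -23/48), radius 1/120

The first composite normalizes to v1: center (-13/28, -1/2), radius 1/84; v2: center (-1/2, 0), radius 1/8; v3: center (-3/7, -4/7), radius 1/70; v4: center (0, -1/2), radius 1/6
The second composite normalizes to v1: center (1/4, 1/4), radius 1/10; v2: center (1/4, -1/4), radius 1/9; v3: center (5/24, -13/24), radius 1/120; v4: center (11/48, -23/48), radius 1/120
Distinct normal forms: not equal.


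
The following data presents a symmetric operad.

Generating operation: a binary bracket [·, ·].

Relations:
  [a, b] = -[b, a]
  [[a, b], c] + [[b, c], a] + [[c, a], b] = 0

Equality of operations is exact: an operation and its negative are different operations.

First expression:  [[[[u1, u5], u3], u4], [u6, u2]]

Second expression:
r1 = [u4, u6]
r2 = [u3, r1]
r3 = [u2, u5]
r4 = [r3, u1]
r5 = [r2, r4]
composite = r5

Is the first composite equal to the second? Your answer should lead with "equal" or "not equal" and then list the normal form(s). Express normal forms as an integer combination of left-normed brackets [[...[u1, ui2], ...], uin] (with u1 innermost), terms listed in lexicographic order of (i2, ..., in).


not equal — first -[[[[[u1, u5], u3], u4], u2], u6] + [[[[[u1, u5], u3], u4], u6], u2], second [[[[[u1, u2], u5], u3], u4], u6] - [[[[[u1, u2], u5], u3], u6], u4] - [[[[[u1, u2], u5], u4], u6], u3] + [[[[[u1, u2], u5], u6], u4], u3] - [[[[[u1, u5], u2], u3], u4], u6] + [[[[[u1, u5], u2], u3], u6], u4] + [[[[[u1, u5], u2], u4], u6], u3] - [[[[[u1, u5], u2], u6], u4], u3]

Reducing the first expression gives -[[[[[u1, u5], u3], u4], u2], u6] + [[[[[u1, u5], u3], u4], u6], u2]
Reducing the second expression gives [[[[[u1, u2], u5], u3], u4], u6] - [[[[[u1, u2], u5], u3], u6], u4] - [[[[[u1, u2], u5], u4], u6], u3] + [[[[[u1, u2], u5], u6], u4], u3] - [[[[[u1, u5], u2], u3], u4], u6] + [[[[[u1, u5], u2], u3], u6], u4] + [[[[[u1, u5], u2], u4], u6], u3] - [[[[[u1, u5], u2], u6], u4], u3]
The normal forms differ: not equal.


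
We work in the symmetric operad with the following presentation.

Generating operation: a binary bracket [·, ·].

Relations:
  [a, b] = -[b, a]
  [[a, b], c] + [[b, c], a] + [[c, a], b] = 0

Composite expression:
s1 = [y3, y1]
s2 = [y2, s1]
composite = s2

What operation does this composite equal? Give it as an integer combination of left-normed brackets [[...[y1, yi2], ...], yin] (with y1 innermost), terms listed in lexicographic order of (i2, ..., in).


[[y1, y3], y2]

Expand each bracket as ab - ba; the y1-initial words give the coefficients.
Composite bracket: [y2, [y3, y1]]
Expanding via [a, b] = ab - ba: 4 signed words (2^2 = 4).
Only words starting with y1 matter:
  sign of y1y3y2 is +1, so it contributes +[[y1, y3], y2]


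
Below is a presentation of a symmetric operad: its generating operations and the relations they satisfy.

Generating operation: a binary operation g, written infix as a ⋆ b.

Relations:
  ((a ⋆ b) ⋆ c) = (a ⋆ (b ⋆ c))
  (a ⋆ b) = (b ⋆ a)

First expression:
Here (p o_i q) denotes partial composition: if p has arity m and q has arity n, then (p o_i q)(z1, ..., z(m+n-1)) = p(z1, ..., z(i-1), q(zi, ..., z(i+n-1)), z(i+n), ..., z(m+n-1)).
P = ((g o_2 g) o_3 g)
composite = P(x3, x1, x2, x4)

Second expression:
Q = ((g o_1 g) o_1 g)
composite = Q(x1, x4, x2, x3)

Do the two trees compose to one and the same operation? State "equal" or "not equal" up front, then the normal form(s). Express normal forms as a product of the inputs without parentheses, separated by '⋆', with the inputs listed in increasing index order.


Reducing the first expression gives x1 ⋆ x2 ⋆ x3 ⋆ x4
Reducing the second expression gives x1 ⋆ x2 ⋆ x3 ⋆ x4
Identical normal forms: equal.

equal — both sides give x1 ⋆ x2 ⋆ x3 ⋆ x4


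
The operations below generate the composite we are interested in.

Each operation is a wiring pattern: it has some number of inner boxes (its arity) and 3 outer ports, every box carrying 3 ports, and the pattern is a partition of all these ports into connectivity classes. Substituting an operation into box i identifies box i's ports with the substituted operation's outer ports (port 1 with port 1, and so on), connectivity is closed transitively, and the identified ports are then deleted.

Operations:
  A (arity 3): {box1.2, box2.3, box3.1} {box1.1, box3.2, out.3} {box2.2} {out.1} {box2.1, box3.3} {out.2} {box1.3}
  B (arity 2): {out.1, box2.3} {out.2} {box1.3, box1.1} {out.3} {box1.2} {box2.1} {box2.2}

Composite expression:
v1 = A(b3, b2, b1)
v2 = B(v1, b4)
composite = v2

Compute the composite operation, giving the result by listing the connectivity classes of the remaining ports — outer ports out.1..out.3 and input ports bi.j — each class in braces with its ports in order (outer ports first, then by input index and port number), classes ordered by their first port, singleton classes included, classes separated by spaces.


{out.1, b4.3} {out.2} {out.3} {b1.1, b2.3, b3.2} {b1.2, b3.1} {b1.3, b2.1} {b2.2} {b3.3} {b4.1} {b4.2}


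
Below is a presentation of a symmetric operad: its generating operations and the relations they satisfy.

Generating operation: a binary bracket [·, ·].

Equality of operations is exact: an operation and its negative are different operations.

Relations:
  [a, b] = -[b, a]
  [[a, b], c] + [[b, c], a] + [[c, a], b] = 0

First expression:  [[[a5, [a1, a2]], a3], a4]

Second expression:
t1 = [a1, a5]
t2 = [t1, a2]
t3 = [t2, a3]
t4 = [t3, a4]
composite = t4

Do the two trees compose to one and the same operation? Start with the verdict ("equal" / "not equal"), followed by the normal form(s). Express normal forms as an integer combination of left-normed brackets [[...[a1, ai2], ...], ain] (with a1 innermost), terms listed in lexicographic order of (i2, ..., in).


not equal; first: -[[[[a1, a2], a5], a3], a4]; second: [[[[a1, a5], a2], a3], a4]


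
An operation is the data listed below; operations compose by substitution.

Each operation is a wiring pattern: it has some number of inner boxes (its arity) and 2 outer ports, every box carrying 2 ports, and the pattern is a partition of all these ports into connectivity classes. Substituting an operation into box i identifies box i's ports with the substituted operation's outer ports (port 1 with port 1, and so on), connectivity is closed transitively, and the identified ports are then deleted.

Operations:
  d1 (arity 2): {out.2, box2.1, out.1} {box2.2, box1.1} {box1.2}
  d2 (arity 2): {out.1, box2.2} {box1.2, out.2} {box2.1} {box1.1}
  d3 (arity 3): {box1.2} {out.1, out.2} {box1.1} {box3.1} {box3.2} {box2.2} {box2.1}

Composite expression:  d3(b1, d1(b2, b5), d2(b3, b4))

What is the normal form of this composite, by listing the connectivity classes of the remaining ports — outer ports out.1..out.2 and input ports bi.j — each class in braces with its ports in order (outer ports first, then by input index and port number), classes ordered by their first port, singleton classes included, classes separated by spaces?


Treat the ports identified at d3 as solder joints: merge, then drop.
composing d1 on (b2, b5), with out.j its own outer ports: {out.1, out.2, b5.1} {b2.1, b5.2} {b2.2}
composing d2 on (b3, b4), with out.j its own outer ports: {out.1, b4.2} {out.2, b3.2} {b3.1} {b4.1}
composing d3 on (b1, b2, b5, b3, b4), with out.j its own outer ports: {out.1, out.2} {b1.1} {b1.2} {b2.1, b5.2} {b2.2} {b3.1} {b3.2} {b4.1} {b4.2} {b5.1}

{out.1, out.2} {b1.1} {b1.2} {b2.1, b5.2} {b2.2} {b3.1} {b3.2} {b4.1} {b4.2} {b5.1}


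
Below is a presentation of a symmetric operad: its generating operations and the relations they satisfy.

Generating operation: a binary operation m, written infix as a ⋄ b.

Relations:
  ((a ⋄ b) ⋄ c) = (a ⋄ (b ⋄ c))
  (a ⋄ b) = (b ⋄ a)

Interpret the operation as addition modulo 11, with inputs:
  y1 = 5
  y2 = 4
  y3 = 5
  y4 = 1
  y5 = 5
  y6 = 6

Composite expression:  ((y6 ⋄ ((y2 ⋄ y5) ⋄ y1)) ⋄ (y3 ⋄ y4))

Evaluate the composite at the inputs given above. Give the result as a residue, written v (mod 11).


4 (mod 11)

(y2 ⋄ y5) = 9
((y2 ⋄ y5) ⋄ y1) = 3
(y6 ⋄ ((y2 ⋄ y5) ⋄ y1)) = 9
(y3 ⋄ y4) = 6
((y6 ⋄ ((y2 ⋄ y5) ⋄ y1)) ⋄ (y3 ⋄ y4)) = 4


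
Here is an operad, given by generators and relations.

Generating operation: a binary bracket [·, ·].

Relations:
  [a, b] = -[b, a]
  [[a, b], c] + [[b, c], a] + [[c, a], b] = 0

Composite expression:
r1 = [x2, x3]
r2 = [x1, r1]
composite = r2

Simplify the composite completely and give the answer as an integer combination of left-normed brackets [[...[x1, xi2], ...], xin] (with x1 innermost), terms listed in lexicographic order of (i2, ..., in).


[[x1, x2], x3] - [[x1, x3], x2]

Expand each bracket as ab - ba; the x1-initial words give the coefficients.
Composite bracket: [x1, [x2, x3]]
The bracket unfolds into 4 signed words via [a, b] = ab - ba (2^2 = 4).
Words beginning with x1 determine it all:
  x1x2x3 appears with sign +1, giving the term +[[x1, x2], x3]
  x1x3x2 appears with sign -1, giving the term -[[x1, x3], x2]


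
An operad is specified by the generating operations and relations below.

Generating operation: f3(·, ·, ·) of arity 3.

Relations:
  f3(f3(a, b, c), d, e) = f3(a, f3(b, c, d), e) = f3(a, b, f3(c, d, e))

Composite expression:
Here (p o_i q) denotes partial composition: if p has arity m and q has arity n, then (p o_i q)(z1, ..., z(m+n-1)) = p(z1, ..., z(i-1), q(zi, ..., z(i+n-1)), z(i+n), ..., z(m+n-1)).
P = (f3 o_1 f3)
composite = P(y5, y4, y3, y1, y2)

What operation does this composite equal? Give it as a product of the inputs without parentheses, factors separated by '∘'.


y5 ∘ y4 ∘ y3 ∘ y1 ∘ y2

Associativity of f3 dissolves the nesting; only the y-input order survives.
f3(y5, y4, y3) linearizes to y5 ∘ y4 ∘ y3
f3(f3(y5, y4, y3), y1, y2) linearizes to y5 ∘ y4 ∘ y3 ∘ y1 ∘ y2


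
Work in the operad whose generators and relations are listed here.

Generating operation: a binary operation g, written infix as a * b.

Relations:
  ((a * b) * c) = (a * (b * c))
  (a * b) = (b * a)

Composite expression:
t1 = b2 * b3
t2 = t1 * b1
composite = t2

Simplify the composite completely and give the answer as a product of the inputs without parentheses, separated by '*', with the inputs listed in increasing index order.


b1 * b2 * b3

Reordering under g is free, so list the b-inputs canonically.
(b2 * b3) spells out as b2 * b3
((b2 * b3) * b1) spells out as b2 * b3 * b1
the factors in increasing index order: b1 * b2 * b3


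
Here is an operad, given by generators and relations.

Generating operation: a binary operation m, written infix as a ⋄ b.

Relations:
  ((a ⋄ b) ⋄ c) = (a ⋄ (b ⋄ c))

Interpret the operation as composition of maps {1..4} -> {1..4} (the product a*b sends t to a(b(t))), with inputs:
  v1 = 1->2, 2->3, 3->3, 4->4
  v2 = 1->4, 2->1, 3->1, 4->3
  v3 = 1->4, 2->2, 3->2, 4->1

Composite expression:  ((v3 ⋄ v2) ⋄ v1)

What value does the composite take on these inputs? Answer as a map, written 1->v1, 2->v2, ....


1->4, 2->4, 3->4, 4->2

(v3 ⋄ v2) = 1->1, 2->4, 3->4, 4->2
((v3 ⋄ v2) ⋄ v1) = 1->4, 2->4, 3->4, 4->2


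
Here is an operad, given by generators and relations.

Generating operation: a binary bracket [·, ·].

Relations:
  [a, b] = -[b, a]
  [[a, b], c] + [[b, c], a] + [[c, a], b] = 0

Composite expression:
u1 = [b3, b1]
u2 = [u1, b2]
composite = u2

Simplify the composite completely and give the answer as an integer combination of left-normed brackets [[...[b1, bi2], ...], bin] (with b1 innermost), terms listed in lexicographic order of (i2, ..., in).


Expand each bracket as ab - ba; the b1-initial words give the coefficients.
Composite bracket: [[b3, b1], b2]
The bracket unfolds into 4 signed words via [a, b] = ab - ba (2^2 = 4).
Words beginning with b1 determine it all:
  from b1b3b2, sign -1: term -[[b1, b3], b2]

-[[b1, b3], b2]


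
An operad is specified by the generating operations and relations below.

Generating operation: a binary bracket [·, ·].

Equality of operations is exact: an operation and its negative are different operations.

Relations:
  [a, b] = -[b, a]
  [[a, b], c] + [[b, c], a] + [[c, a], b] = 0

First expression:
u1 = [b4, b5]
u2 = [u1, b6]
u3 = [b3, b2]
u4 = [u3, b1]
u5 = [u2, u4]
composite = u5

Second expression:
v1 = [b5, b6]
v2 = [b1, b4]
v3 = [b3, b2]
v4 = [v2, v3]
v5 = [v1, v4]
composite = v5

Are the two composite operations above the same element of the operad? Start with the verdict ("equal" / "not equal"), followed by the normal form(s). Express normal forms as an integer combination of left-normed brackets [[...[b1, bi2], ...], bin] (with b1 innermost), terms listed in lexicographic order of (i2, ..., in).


Normal form of the first expression: -[[[[[b1, b2], b3], b4], b5], b6] + [[[[[b1, b2], b3], b5], b4], b6] + [[[[[b1, b2], b3], b6], b4], b5] - [[[[[b1, b2], b3], b6], b5], b4] + [[[[[b1, b3], b2], b4], b5], b6] - [[[[[b1, b3], b2], b5], b4], b6] - [[[[[b1, b3], b2], b6], b4], b5] + [[[[[b1, b3], b2], b6], b5], b4]
Normal form of the second expression: [[[[[b1, b4], b2], b3], b5], b6] - [[[[[b1, b4], b2], b3], b6], b5] - [[[[[b1, b4], b3], b2], b5], b6] + [[[[[b1, b4], b3], b2], b6], b5]
The normal forms differ: not equal.

not equal; first: -[[[[[b1, b2], b3], b4], b5], b6] + [[[[[b1, b2], b3], b5], b4], b6] + [[[[[b1, b2], b3], b6], b4], b5] - [[[[[b1, b2], b3], b6], b5], b4] + [[[[[b1, b3], b2], b4], b5], b6] - [[[[[b1, b3], b2], b5], b4], b6] - [[[[[b1, b3], b2], b6], b4], b5] + [[[[[b1, b3], b2], b6], b5], b4]; second: [[[[[b1, b4], b2], b3], b5], b6] - [[[[[b1, b4], b2], b3], b6], b5] - [[[[[b1, b4], b3], b2], b5], b6] + [[[[[b1, b4], b3], b2], b6], b5]


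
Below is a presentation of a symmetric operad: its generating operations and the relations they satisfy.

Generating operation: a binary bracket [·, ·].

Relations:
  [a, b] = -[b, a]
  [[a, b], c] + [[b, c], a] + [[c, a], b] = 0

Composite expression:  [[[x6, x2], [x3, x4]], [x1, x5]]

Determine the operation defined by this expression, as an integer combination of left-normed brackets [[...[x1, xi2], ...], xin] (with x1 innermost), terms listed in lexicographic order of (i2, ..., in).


[[[[[x1, x5], x2], x6], x3], x4] - [[[[[x1, x5], x2], x6], x4], x3] - [[[[[x1, x5], x3], x4], x2], x6] + [[[[[x1, x5], x3], x4], x6], x2] + [[[[[x1, x5], x4], x3], x2], x6] - [[[[[x1, x5], x4], x3], x6], x2] - [[[[[x1, x5], x6], x2], x3], x4] + [[[[[x1, x5], x6], x2], x4], x3]

Antisymmetry and Jacobi reduce to x1-anchored left-normed brackets.
Composite bracket: [[[x6, x2], [x3, x4]], [x1, x5]]
Under [a, b] = ab - ba we get 32 signed associative words (2^5 = 32).
Only words starting with x1 matter:
  from x1x5x2x6x3x4, sign +1: term +[[[[[x1, x5], x2], x6], x3], x4]
  from x1x5x2x6x4x3, sign -1: term -[[[[[x1, x5], x2], x6], x4], x3]
  from x1x5x3x4x2x6, sign -1: term -[[[[[x1, x5], x3], x4], x2], x6]
  from x1x5x3x4x6x2, sign +1: term +[[[[[x1, x5], x3], x4], x6], x2]
  from x1x5x4x3x2x6, sign +1: term +[[[[[x1, x5], x4], x3], x2], x6]
  from x1x5x4x3x6x2, sign -1: term -[[[[[x1, x5], x4], x3], x6], x2]
  from x1x5x6x2x3x4, sign -1: term -[[[[[x1, x5], x6], x2], x3], x4]
  from x1x5x6x2x4x3, sign +1: term +[[[[[x1, x5], x6], x2], x4], x3]


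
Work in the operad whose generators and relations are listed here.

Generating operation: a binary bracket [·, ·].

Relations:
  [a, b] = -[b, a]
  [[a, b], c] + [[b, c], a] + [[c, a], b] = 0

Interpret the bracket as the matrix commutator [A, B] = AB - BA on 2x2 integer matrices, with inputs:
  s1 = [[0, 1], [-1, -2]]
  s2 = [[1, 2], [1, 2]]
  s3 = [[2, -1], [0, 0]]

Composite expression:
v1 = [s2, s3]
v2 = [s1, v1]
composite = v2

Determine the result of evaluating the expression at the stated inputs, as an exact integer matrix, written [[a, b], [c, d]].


[s2, s3] = [[1, -3], [2, -1]]
[s1, [s2, s3]] = [[-1, -8], [-6, 1]]

[[-1, -8], [-6, 1]]


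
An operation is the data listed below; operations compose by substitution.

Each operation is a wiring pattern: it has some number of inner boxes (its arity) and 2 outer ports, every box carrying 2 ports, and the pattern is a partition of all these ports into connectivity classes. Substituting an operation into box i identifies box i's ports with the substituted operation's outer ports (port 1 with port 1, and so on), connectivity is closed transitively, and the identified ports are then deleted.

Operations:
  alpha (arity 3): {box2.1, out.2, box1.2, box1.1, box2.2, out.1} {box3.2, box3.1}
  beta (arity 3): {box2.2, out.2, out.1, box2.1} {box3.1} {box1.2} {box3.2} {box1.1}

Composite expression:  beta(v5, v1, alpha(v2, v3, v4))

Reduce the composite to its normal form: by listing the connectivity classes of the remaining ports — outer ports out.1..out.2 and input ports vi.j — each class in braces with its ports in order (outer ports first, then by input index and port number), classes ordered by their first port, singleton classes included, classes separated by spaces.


{out.1, out.2, v1.1, v1.2} {v2.1, v2.2, v3.1, v3.2} {v4.1, v4.2} {v5.1} {v5.2}

Reachability decides: close wires over beta-identified ports.
alpha over (v2, v3, v4) gives {out.1, out.2, v2.1, v2.2, v3.1, v3.2} {v4.1, v4.2}, out.j being that stage's outer ports
beta over (v5, v1, v2, v3, v4) gives {out.1, out.2, v1.1, v1.2} {v2.1, v2.2, v3.1, v3.2} {v4.1, v4.2} {v5.1} {v5.2}, out.j being that stage's outer ports


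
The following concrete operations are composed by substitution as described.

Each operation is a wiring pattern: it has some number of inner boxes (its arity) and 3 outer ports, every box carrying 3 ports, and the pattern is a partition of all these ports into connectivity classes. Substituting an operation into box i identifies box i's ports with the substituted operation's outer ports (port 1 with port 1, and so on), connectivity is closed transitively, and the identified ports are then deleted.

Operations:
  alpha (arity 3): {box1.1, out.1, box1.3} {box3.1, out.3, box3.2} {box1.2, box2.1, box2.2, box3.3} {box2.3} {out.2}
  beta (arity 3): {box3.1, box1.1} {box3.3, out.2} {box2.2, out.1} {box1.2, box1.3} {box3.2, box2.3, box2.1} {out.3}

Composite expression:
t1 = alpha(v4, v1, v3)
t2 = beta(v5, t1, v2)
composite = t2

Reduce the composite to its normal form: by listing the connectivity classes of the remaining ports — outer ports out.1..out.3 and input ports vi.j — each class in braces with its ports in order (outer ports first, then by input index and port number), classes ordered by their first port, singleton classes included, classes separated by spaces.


Two ports join when wires chain via beta-identified ports.
alpha over (v4, v1, v3) gives {out.1, v4.1, v4.3} {out.2} {out.3, v3.1, v3.2} {v1.1, v1.2, v3.3, v4.2} {v1.3}, out.j being that stage's outer ports
beta over (v5, v4, v1, v3, v2) gives {out.1} {out.2, v2.3} {out.3} {v1.1, v1.2, v3.3, v4.2} {v1.3} {v2.1, v5.1} {v2.2, v3.1, v3.2, v4.1, v4.3} {v5.2, v5.3}, out.j being that stage's outer ports

{out.1} {out.2, v2.3} {out.3} {v1.1, v1.2, v3.3, v4.2} {v1.3} {v2.1, v5.1} {v2.2, v3.1, v3.2, v4.1, v4.3} {v5.2, v5.3}


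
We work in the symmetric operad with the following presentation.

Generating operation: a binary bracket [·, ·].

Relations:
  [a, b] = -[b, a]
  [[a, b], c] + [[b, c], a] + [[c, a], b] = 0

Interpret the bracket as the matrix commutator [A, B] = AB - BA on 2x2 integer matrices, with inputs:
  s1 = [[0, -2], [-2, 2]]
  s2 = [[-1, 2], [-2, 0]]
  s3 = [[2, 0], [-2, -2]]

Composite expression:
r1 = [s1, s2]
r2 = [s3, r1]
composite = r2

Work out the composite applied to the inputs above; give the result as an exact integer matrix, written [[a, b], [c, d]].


[[-12, -24], [-24, 12]]

[s1, s2] = [[8, -6], [-2, -8]]
[s3, [s1, s2]] = [[-12, -24], [-24, 12]]


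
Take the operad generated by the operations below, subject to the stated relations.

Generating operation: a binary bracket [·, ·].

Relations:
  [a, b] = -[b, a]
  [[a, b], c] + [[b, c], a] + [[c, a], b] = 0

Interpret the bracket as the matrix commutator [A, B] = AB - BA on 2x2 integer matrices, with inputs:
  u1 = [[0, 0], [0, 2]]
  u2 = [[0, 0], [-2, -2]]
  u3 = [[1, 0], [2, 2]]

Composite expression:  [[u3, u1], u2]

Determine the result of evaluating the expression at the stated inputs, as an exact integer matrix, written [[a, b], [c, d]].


[u3, u1] = [[0, 0], [-4, 0]]
[[u3, u1], u2] = [[0, 0], [-8, 0]]

[[0, 0], [-8, 0]]


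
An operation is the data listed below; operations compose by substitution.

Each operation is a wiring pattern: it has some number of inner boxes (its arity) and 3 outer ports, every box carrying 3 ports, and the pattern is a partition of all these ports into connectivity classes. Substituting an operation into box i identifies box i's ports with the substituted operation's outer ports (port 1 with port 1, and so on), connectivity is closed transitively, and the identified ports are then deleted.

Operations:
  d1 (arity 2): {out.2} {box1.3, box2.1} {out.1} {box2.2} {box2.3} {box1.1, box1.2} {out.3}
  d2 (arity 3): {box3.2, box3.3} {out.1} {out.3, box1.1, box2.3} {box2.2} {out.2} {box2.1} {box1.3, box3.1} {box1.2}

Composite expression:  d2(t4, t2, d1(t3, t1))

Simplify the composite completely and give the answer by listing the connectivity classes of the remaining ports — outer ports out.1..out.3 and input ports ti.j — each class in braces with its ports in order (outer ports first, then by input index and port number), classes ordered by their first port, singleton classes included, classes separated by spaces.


Reachability decides: close wires over d2-identified ports.
composing d1 on (t3, t1), with out.j its own outer ports: {out.1} {out.2} {out.3} {t1.1, t3.3} {t1.2} {t1.3} {t3.1, t3.2}
composing d2 on (t4, t2, t3, t1), with out.j its own outer ports: {out.1} {out.2} {out.3, t2.3, t4.1} {t1.1, t3.3} {t1.2} {t1.3} {t2.1} {t2.2} {t3.1, t3.2} {t4.2} {t4.3}

{out.1} {out.2} {out.3, t2.3, t4.1} {t1.1, t3.3} {t1.2} {t1.3} {t2.1} {t2.2} {t3.1, t3.2} {t4.2} {t4.3}


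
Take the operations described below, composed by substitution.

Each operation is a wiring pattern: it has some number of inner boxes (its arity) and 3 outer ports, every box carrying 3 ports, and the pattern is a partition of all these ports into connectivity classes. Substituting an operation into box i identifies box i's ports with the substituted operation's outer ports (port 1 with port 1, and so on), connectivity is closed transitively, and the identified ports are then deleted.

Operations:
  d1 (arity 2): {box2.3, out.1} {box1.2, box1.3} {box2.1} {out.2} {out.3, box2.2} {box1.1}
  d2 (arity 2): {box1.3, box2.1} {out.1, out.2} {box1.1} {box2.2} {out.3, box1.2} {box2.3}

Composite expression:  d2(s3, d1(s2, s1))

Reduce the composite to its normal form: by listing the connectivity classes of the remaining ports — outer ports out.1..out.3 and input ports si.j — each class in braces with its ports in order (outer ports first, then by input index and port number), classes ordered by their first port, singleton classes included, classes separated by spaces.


Substituting into d2 glues patterns; closure does the rest.
d1 over (s2, s1) gives {out.1, s1.3} {out.2} {out.3, s1.2} {s1.1} {s2.1} {s2.2, s2.3}, out.j being that stage's outer ports
d2 over (s3, s2, s1) gives {out.1, out.2} {out.3, s3.2} {s1.1} {s1.2} {s1.3, s3.3} {s2.1} {s2.2, s2.3} {s3.1}, out.j being that stage's outer ports

{out.1, out.2} {out.3, s3.2} {s1.1} {s1.2} {s1.3, s3.3} {s2.1} {s2.2, s2.3} {s3.1}


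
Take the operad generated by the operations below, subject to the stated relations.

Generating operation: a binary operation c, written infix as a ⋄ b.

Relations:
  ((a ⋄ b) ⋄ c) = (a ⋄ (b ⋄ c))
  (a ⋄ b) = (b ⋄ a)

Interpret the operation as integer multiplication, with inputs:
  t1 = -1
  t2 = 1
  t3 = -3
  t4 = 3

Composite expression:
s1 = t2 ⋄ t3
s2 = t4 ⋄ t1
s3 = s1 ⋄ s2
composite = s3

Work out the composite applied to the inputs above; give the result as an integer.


9

(t2 ⋄ t3) = -3
(t4 ⋄ t1) = -3
((t2 ⋄ t3) ⋄ (t4 ⋄ t1)) = 9


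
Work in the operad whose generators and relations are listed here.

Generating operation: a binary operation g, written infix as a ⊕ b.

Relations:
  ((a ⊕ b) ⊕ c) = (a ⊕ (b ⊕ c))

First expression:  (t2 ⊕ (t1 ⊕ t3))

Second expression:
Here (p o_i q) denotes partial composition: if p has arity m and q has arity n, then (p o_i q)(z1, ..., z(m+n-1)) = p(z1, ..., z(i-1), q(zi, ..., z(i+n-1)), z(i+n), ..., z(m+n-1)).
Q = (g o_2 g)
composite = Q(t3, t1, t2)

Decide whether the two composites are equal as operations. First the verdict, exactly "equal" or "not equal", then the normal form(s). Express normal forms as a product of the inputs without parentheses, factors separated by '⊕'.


not equal; first: t2 ⊕ t1 ⊕ t3; second: t3 ⊕ t1 ⊕ t2

Normal form of the first expression: t2 ⊕ t1 ⊕ t3
Normal form of the second expression: t3 ⊕ t1 ⊕ t2
The normal forms differ: not equal.


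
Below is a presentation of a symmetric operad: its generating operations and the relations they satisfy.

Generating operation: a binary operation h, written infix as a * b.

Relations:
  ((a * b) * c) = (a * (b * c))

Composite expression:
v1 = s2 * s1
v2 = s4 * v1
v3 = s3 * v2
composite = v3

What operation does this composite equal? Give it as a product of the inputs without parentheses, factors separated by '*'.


s3 * s4 * s2 * s1

Under associativity of h, the answer is the s's in reading order.
(s2 * s1) unparenthesizes to s2 * s1
(s4 * (s2 * s1)) unparenthesizes to s4 * s2 * s1
(s3 * (s4 * (s2 * s1))) unparenthesizes to s3 * s4 * s2 * s1


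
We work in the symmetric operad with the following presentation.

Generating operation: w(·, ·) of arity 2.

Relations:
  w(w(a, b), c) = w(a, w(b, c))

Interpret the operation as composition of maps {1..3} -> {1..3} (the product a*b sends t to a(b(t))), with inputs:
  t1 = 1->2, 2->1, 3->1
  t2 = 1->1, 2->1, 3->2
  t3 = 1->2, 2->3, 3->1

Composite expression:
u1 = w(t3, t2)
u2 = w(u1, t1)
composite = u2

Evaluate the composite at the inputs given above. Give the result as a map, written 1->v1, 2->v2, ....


1->2, 2->2, 3->2


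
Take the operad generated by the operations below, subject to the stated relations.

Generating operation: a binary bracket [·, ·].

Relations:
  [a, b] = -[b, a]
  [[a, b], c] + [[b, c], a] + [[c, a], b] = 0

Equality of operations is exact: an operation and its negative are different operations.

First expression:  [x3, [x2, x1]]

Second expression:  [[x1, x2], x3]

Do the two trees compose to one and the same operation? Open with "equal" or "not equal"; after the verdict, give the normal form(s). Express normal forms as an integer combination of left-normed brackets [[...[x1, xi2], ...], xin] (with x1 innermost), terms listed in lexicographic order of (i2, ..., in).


equal: each reduces to [[x1, x2], x3]

Reducing the first expression gives [[x1, x2], x3]
Reducing the second expression gives [[x1, x2], x3]
The forms coincide; equal.


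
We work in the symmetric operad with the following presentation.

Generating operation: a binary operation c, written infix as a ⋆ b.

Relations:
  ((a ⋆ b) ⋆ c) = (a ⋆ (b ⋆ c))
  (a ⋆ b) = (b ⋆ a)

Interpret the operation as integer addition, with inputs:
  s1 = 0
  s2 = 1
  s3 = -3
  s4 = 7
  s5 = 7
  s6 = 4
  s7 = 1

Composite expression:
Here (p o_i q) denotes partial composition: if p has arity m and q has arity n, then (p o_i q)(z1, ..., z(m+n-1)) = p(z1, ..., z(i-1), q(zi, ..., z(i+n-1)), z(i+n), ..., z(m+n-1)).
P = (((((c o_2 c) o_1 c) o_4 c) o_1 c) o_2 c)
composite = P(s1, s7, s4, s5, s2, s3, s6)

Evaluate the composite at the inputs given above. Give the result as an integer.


17

(s7 ⋆ s4) = 8
(s1 ⋆ (s7 ⋆ s4)) = 8
((s1 ⋆ (s7 ⋆ s4)) ⋆ s5) = 15
(s3 ⋆ s6) = 1
(s2 ⋆ (s3 ⋆ s6)) = 2
(((s1 ⋆ (s7 ⋆ s4)) ⋆ s5) ⋆ (s2 ⋆ (s3 ⋆ s6))) = 17


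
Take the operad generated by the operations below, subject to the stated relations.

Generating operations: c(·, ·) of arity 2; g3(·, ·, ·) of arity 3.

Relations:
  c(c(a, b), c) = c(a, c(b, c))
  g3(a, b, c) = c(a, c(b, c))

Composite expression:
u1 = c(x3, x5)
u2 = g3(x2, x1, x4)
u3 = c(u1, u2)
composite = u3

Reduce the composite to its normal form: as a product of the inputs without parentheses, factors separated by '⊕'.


x3 ⊕ x5 ⊕ x2 ⊕ x1 ⊕ x4

Associativity of c dissolves the nesting; only the x-input order survives.
c(x3, x5) spells out as x3 ⊕ x5
g3(x2, x1, x4) spells out as x2 ⊕ x1 ⊕ x4
c(c(x3, x5), g3(x2, x1, x4)) spells out as x3 ⊕ x5 ⊕ x2 ⊕ x1 ⊕ x4


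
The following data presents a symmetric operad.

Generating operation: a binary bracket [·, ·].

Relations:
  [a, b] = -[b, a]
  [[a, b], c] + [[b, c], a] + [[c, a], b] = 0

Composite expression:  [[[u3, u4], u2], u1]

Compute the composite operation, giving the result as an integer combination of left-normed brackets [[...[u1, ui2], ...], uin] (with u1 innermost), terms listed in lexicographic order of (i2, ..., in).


[[[u1, u2], u3], u4] - [[[u1, u2], u4], u3] - [[[u1, u3], u4], u2] + [[[u1, u4], u3], u2]


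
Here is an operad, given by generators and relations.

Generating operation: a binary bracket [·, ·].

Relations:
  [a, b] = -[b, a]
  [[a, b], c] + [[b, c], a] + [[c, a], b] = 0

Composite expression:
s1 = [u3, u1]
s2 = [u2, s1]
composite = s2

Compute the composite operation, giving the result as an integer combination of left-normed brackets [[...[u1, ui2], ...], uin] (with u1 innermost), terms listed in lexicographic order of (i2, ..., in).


Left-normed coefficients sit on the u1-initial expansion words.
Composite bracket: [u2, [u3, u1]]
Expanding via [a, b] = ab - ba: 4 signed words (2^2 = 4).
Keep just the words that open with u1:
  sign of u1u3u2 is +1, so it contributes +[[u1, u3], u2]

[[u1, u3], u2]


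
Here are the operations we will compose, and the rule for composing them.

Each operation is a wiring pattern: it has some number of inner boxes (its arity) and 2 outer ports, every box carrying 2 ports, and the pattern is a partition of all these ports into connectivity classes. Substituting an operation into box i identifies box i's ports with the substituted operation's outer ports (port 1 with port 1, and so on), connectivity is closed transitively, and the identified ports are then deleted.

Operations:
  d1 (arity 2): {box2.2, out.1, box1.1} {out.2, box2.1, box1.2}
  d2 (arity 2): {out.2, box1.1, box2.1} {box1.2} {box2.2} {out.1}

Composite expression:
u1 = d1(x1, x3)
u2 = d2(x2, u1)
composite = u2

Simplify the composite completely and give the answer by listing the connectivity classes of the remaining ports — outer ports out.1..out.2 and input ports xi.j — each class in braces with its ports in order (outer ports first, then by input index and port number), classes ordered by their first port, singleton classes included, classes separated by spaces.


Substituting into d2 glues patterns; closure does the rest.
composing d1 on (x1, x3), with out.j its own outer ports: {out.1, x1.1, x3.2} {out.2, x1.2, x3.1}
composing d2 on (x2, x1, x3), with out.j its own outer ports: {out.1} {out.2, x1.1, x2.1, x3.2} {x1.2, x3.1} {x2.2}

{out.1} {out.2, x1.1, x2.1, x3.2} {x1.2, x3.1} {x2.2}


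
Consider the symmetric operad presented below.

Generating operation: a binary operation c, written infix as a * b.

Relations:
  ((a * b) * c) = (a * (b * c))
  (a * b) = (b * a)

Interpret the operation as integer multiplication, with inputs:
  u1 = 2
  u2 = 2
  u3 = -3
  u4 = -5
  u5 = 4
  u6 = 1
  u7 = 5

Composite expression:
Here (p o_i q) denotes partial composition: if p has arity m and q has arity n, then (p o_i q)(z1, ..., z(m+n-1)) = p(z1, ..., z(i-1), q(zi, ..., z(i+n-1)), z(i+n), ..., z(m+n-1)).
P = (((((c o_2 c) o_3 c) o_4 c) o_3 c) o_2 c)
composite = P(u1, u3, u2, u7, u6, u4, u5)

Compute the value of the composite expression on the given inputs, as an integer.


1200

(u3 * u2) = -6
(u7 * u6) = 5
(u4 * u5) = -20
((u7 * u6) * (u4 * u5)) = -100
((u3 * u2) * ((u7 * u6) * (u4 * u5))) = 600
(u1 * ((u3 * u2) * ((u7 * u6) * (u4 * u5)))) = 1200


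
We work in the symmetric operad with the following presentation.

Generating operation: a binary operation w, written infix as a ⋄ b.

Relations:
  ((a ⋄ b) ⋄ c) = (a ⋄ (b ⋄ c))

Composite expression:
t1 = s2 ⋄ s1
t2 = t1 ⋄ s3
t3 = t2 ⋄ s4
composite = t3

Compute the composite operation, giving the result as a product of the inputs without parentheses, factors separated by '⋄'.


The w-tree's shape is irrelevant; the s-reading-order decides.
(s2 ⋄ s1) unparenthesizes to s2 ⋄ s1
((s2 ⋄ s1) ⋄ s3) unparenthesizes to s2 ⋄ s1 ⋄ s3
(((s2 ⋄ s1) ⋄ s3) ⋄ s4) unparenthesizes to s2 ⋄ s1 ⋄ s3 ⋄ s4

s2 ⋄ s1 ⋄ s3 ⋄ s4


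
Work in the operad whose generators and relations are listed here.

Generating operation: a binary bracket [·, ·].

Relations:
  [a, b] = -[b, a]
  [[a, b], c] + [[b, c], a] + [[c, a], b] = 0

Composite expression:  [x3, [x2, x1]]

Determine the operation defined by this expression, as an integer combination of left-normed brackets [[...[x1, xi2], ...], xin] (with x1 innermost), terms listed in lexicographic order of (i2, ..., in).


[[x1, x2], x3]

A multilinear Lie element is pinned by x1-initial words (x1 innermost).
Composite bracket: [x3, [x2, x1]]
Applying ab - ba throughout gives 4 signed words (2^2 = 4).
The x1-initial words carry the normal form:
  word x1x2x3 has sign +1, contributing +[[x1, x2], x3]


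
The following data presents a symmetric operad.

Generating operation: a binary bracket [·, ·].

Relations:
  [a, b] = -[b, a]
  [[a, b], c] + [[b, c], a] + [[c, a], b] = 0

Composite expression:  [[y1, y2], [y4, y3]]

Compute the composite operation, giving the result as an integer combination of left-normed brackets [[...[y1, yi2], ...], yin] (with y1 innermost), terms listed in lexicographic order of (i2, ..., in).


-[[[y1, y2], y3], y4] + [[[y1, y2], y4], y3]

Skip Jacobi rewriting: expand, keep y1-initial words, read off terms.
Composite bracket: [[y1, y2], [y4, y3]]
Each bracket splits as ab - ba, giving 8 signed words (2^3 = 8).
The y1-initial words carry the normal form:
  word y1y2y3y4 has sign -1, contributing -[[[y1, y2], y3], y4]
  word y1y2y4y3 has sign +1, contributing +[[[y1, y2], y4], y3]


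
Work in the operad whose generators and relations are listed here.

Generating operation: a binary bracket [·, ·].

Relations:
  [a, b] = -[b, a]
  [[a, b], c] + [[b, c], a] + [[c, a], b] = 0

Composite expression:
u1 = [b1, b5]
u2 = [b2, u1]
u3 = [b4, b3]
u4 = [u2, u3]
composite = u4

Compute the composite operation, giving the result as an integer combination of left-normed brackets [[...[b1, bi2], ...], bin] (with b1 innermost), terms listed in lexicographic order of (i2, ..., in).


[[[[b1, b5], b2], b3], b4] - [[[[b1, b5], b2], b4], b3]

A multilinear Lie element is pinned by b1-initial words (b1 innermost).
Composite bracket: [[b2, [b1, b5]], [b4, b3]]
Under [a, b] = ab - ba we get 16 signed associative words (2^4 = 16).
Coefficients come from the b1-initial words:
  sign of b1b5b2b3b4 is +1, so it contributes +[[[[b1, b5], b2], b3], b4]
  sign of b1b5b2b4b3 is -1, so it contributes -[[[[b1, b5], b2], b4], b3]


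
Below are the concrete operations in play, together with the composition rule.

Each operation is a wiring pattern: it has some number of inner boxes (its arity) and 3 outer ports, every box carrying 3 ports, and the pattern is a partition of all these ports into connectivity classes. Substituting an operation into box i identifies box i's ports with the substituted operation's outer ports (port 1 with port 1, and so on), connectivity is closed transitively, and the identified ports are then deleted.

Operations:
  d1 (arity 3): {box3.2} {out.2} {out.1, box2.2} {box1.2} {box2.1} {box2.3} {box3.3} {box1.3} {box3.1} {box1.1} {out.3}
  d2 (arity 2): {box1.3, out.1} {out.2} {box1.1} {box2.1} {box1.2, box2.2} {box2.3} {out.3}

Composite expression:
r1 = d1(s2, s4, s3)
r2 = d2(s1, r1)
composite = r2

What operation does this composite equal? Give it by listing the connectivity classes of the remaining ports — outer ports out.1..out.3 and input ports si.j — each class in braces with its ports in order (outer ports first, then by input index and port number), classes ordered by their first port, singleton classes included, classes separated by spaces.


Two ports join when wires chain via d2-identified ports.
through d1, on inputs (s2, s4, s3): {out.1, s4.2} {out.2} {out.3} {s2.1} {s2.2} {s2.3} {s3.1} {s3.2} {s3.3} {s4.1} {s4.3} (out.j = stage outer ports)
through d2, on inputs (s1, s2, s4, s3): {out.1, s1.3} {out.2} {out.3} {s1.1} {s1.2} {s2.1} {s2.2} {s2.3} {s3.1} {s3.2} {s3.3} {s4.1} {s4.2} {s4.3} (out.j = stage outer ports)

{out.1, s1.3} {out.2} {out.3} {s1.1} {s1.2} {s2.1} {s2.2} {s2.3} {s3.1} {s3.2} {s3.3} {s4.1} {s4.2} {s4.3}
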